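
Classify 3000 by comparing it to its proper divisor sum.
abundant

Proper divisors of 3000: sum = 1 + 2 + 3 + 4 + 5 + 6 + 8 + 10 + ... + 600 + 750 + 1000 + 1500 (31 divisors) = 6360
Since 6360 > 3000, 3000 is abundant.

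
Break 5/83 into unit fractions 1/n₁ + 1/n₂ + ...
1/17 + 1/706 + 1/996166

Greedy algorithm:
5/83: ceiling(83/5) = 17, use 1/17
2/1411: ceiling(1411/2) = 706, use 1/706
1/996166: ceiling(996166/1) = 996166, use 1/996166
Result: 5/83 = 1/17 + 1/706 + 1/996166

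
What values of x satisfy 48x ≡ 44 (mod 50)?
x ≡ 3 (mod 25)

gcd(48, 50) = 2, which divides 44, so solutions exist.
Divide through by 2: 24x ≡ 22 (mod 25).
Find 24^(-1) mod 25 by the extended Euclidean algorithm:
25 = 1 × 24 + 1  ⟹  1 = (1)·25 + (-1)·24
So (-1)·24 ≡ 1 (mod 25), i.e. 24^(-1) ≡ -1 ≡ 24 (mod 25).
x ≡ 24 × 22 = 528 ≡ 3 (mod 25).
Check: 48 × 3 = 144 ≡ 44 (mod 50).
x ≡ 3 (mod 25), giving 2 solutions mod 50.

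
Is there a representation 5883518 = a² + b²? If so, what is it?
Not possible

Factorization: 5883518 = 2 × 37 × 43^3
By Fermat: n is sum of two squares iff every prime p ≡ 3 (mod 4) appears to even power.
Prime(s) ≡ 3 (mod 4) with odd exponent: [(43, 3)]
Therefore 5883518 cannot be expressed as a² + b².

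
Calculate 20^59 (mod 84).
20

Repeated squaring. Binary of 59 = 111011.
20^1 ≡ 20 (mod 84); 20^2 ≡ 64 (mod 84); 20^4 ≡ 64 (mod 84); 20^8 ≡ 64 (mod 84); 20^16 ≡ 64 (mod 84); 20^32 ≡ 64 (mod 84)
20^59 = 20^1 × 20^2 × 20^8 × 20^16 × 20^32 ≡ 20 (mod 84)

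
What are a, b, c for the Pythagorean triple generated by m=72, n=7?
(5135, 1008, 5233)

Euclid's formula: a = m² - n², b = 2mn, c = m² + n²
m = 72, n = 7
a = 72² - 7² = 5184 - 49 = 5135
b = 2 × 72 × 7 = 1008
c = 72² + 7² = 5184 + 49 = 5233
Verification: 5135² + 1008² = 26368225 + 1016064 = 27384289 = 5233² ✓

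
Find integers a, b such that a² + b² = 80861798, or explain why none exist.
Not possible

Factorization: 80861798 = 2 × 37 × 103^3
By Fermat: n is sum of two squares iff every prime p ≡ 3 (mod 4) appears to even power.
Prime(s) ≡ 3 (mod 4) with odd exponent: [(103, 3)]
Therefore 80861798 cannot be expressed as a² + b².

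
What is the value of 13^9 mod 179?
46

Repeated squaring. Binary of 9 = 1001.
13^1 ≡ 13 (mod 179); 13^2 ≡ 169 (mod 179); 13^4 ≡ 100 (mod 179); 13^8 ≡ 155 (mod 179)
13^9 = 13^1 × 13^8 ≡ 46 (mod 179)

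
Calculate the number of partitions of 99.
169229875

p(n) counts ways to write n as a sum of positive integers (order ignored).
Euler's pentagonal recurrence: p(k) = p(k-1) + p(k-2) - p(k-5) - p(k-7) + p(k-12) + p(k-15) - ... (offsets j(3j∓1)/2, signs ++--, p(0)=1, p(<0)=0).
DP table for k = 0..98: p(0)=1, p(1)=1, p(2)=2, p(3)=3, p(4)=5, p(5)=7, p(6)=11, p(7)=15, p(8)=22, p(9)=30, p(10)=42, p(11)=56, p(12)=77, p(13)=101, p(14)=135, p(15)=176, p(16)=231, p(17)=297, p(18)=385, p(19)=490, p(20)=627, p(21)=792, p(22)=1002, p(23)=1255, p(24)=1575, p(25)=1958, p(26)=2436, p(27)=3010, p(28)=3718, p(29)=4565, p(30)=5604, p(31)=6842, p(32)=8349, p(33)=10143, p(34)=12310, p(35)=14883, p(36)=17977, p(37)=21637, p(38)=26015, p(39)=31185, p(40)=37338, p(41)=44583, p(42)=53174, p(43)=63261, p(44)=75175, p(45)=89134, p(46)=105558, p(47)=124754, p(48)=147273, p(49)=173525, p(50)=204226, p(51)=239943, p(52)=281589, p(53)=329931, p(54)=386155, p(55)=451276, p(56)=526823, p(57)=614154, p(58)=715220, p(59)=831820, p(60)=966467, p(61)=1121505, p(62)=1300156, p(63)=1505499, p(64)=1741630, p(65)=2012558, p(66)=2323520, p(67)=2679689, p(68)=3087735, p(69)=3554345, p(70)=4087968, p(71)=4697205, p(72)=5392783, p(73)=6185689, p(74)=7089500, p(75)=8118264, p(76)=9289091, p(77)=10619863, p(78)=12132164, p(79)=13848650, p(80)=15796476, p(81)=18004327, p(82)=20506255, p(83)=23338469, p(84)=26543660, p(85)=30167357, p(86)=34262962, p(87)=38887673, p(88)=44108109, p(89)=49995925, p(90)=56634173, p(91)=64112359, p(92)=72533807, p(93)=82010177, p(94)=92669720, p(95)=104651419, p(96)=118114304, p(97)=133230930, p(98)=150198136.
Final step: p(99) = p(98) + p(97) - p(94) - p(92) + p(87) + p(84) - p(77) - p(73) + p(64) + p(59) - p(48) - p(42) + p(29) + p(22) - p(7)
= 150198136 + 133230930 - 92669720 - 72533807 + 38887673 + 26543660 - 10619863 - 6185689 + 1741630 + 831820 - 147273 - 53174 + 4565 + 1002 - 15
= 169229875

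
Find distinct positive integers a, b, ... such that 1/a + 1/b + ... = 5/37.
1/8 + 1/99 + 1/29304

Greedy algorithm:
5/37: ceiling(37/5) = 8, use 1/8
3/296: ceiling(296/3) = 99, use 1/99
1/29304: ceiling(29304/1) = 29304, use 1/29304
Result: 5/37 = 1/8 + 1/99 + 1/29304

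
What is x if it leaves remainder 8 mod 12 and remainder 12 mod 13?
116

Using Chinese Remainder Theorem:
M = 12 × 13 = 156
M1 = 13, M2 = 12
y1 = 13^(-1) mod 12 = 1
y2 = 12^(-1) mod 13 = 12
x = (8×13×1 + 12×12×12) mod 156 = 116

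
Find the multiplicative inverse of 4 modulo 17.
13

gcd(4, 17) = 1, so the inverse exists.
Extended Euclidean algorithm on (17, 4):
17 = 4 × 4 + 1  ⟹  1 = (1)·17 + (-4)·4
So (-4)·4 ≡ 1 (mod 17), i.e. 4^(-1) ≡ -4 ≡ 13 (mod 17).
Check: 4 × 13 = 52 ≡ 1 (mod 17)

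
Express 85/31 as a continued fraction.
[2; 1, 2, 1, 7]

Euclidean algorithm steps:
85 = 2 × 31 + 23
31 = 1 × 23 + 8
23 = 2 × 8 + 7
8 = 1 × 7 + 1
7 = 7 × 1 + 0
Continued fraction: [2; 1, 2, 1, 7]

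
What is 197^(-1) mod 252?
197

gcd(197, 252) = 1, so the inverse exists.
Extended Euclidean algorithm on (252, 197):
252 = 1 × 197 + 55  ⟹  55 = (1)·252 + (-1)·197
197 = 3 × 55 + 32  ⟹  32 = (-3)·252 + (4)·197
55 = 1 × 32 + 23  ⟹  23 = (4)·252 + (-5)·197
32 = 1 × 23 + 9  ⟹  9 = (-7)·252 + (9)·197
23 = 2 × 9 + 5  ⟹  5 = (18)·252 + (-23)·197
9 = 1 × 5 + 4  ⟹  4 = (-25)·252 + (32)·197
5 = 1 × 4 + 1  ⟹  1 = (43)·252 + (-55)·197
So (-55)·197 ≡ 1 (mod 252), i.e. 197^(-1) ≡ -55 ≡ 197 (mod 252).
Check: 197 × 197 = 38809 ≡ 1 (mod 252)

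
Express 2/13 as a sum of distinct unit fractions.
1/7 + 1/91

Greedy algorithm:
2/13: ceiling(13/2) = 7, use 1/7
1/91: ceiling(91/1) = 91, use 1/91
Result: 2/13 = 1/7 + 1/91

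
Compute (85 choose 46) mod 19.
16

Using Lucas' theorem:
Write n=85 and k=46 in base 19:
n in base 19: [4, 9]
k in base 19: [2, 8]
C(85,46) mod 19 = ∏ C(n_i, k_i) mod 19
Digit binomials (mod 19): C(4,2) = 6; C(9,8) = 9
Product: 6 × 9 = 54 ≡ 16 (mod 19)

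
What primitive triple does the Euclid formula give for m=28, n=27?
(55, 1512, 1513)

Euclid's formula: a = m² - n², b = 2mn, c = m² + n²
m = 28, n = 27
a = 28² - 27² = 784 - 729 = 55
b = 2 × 28 × 27 = 1512
c = 28² + 27² = 784 + 729 = 1513
Verification: 55² + 1512² = 3025 + 2286144 = 2289169 = 1513² ✓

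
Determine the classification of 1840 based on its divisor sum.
abundant

Proper divisors of 1840: sum = 1 + 2 + 4 + 5 + 8 + 10 + 16 + 20 + ... + 230 + 368 + 460 + 920 (19 divisors) = 2624
Since 2624 > 1840, 1840 is abundant.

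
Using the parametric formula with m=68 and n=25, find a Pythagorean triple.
(3999, 3400, 5249)

Euclid's formula: a = m² - n², b = 2mn, c = m² + n²
m = 68, n = 25
a = 68² - 25² = 4624 - 625 = 3999
b = 2 × 68 × 25 = 3400
c = 68² + 25² = 4624 + 625 = 5249
Verification: 3999² + 3400² = 15992001 + 11560000 = 27552001 = 5249² ✓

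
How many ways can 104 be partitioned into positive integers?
304801365

p(n) counts ways to write n as a sum of positive integers (order ignored).
Euler's pentagonal recurrence: p(k) = p(k-1) + p(k-2) - p(k-5) - p(k-7) + p(k-12) + p(k-15) - ... (offsets j(3j∓1)/2, signs ++--, p(0)=1, p(<0)=0).
DP table for k = 0..103: p(0)=1, p(1)=1, p(2)=2, p(3)=3, p(4)=5, p(5)=7, p(6)=11, p(7)=15, p(8)=22, p(9)=30, p(10)=42, p(11)=56, p(12)=77, p(13)=101, p(14)=135, p(15)=176, p(16)=231, p(17)=297, p(18)=385, p(19)=490, p(20)=627, p(21)=792, p(22)=1002, p(23)=1255, p(24)=1575, p(25)=1958, p(26)=2436, p(27)=3010, p(28)=3718, p(29)=4565, p(30)=5604, p(31)=6842, p(32)=8349, p(33)=10143, p(34)=12310, p(35)=14883, p(36)=17977, p(37)=21637, p(38)=26015, p(39)=31185, p(40)=37338, p(41)=44583, p(42)=53174, p(43)=63261, p(44)=75175, p(45)=89134, p(46)=105558, p(47)=124754, p(48)=147273, p(49)=173525, p(50)=204226, p(51)=239943, p(52)=281589, p(53)=329931, p(54)=386155, p(55)=451276, p(56)=526823, p(57)=614154, p(58)=715220, p(59)=831820, p(60)=966467, p(61)=1121505, p(62)=1300156, p(63)=1505499, p(64)=1741630, p(65)=2012558, p(66)=2323520, p(67)=2679689, p(68)=3087735, p(69)=3554345, p(70)=4087968, p(71)=4697205, p(72)=5392783, p(73)=6185689, p(74)=7089500, p(75)=8118264, p(76)=9289091, p(77)=10619863, p(78)=12132164, p(79)=13848650, p(80)=15796476, p(81)=18004327, p(82)=20506255, p(83)=23338469, p(84)=26543660, p(85)=30167357, p(86)=34262962, p(87)=38887673, p(88)=44108109, p(89)=49995925, p(90)=56634173, p(91)=64112359, p(92)=72533807, p(93)=82010177, p(94)=92669720, p(95)=104651419, p(96)=118114304, p(97)=133230930, p(98)=150198136, p(99)=169229875, p(100)=190569292, p(101)=214481126, p(102)=241265379, p(103)=271248950.
Final step: p(104) = p(103) + p(102) - p(99) - p(97) + p(92) + p(89) - p(82) - p(78) + p(69) + p(64) - p(53) - p(47) + p(34) + p(27) - p(12) - p(4)
= 271248950 + 241265379 - 169229875 - 133230930 + 72533807 + 49995925 - 20506255 - 12132164 + 3554345 + 1741630 - 329931 - 124754 + 12310 + 3010 - 77 - 5
= 304801365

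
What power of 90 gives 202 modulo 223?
70

Baby-step giant-step with step n = ⌈√223⌉ = 15.
Baby steps 90^j mod 223 (j:value) for j=0..14: 0:1, 1:90, 2:72, 3:13, 4:55, 5:44, 6:169, 7:46, 8:126, 9:190, 10:152, 11:77, 12:17, 13:192, 14:109.
Giant-step multiplier: 90^(-15) ≡ 90^(222-15) = 90^207 ≡ 111 (mod 223).
Giant steps γ_i = 202·111^i mod 223: γ_0=202, γ_1=122, γ_2=162, γ_3=142, γ_4=152 (in table at j=10).
x = i·n + j = 4·15 + 10 = 70.
Check: 90^70 ≡ 202 (mod 223).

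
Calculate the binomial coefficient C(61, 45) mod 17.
0

Using Lucas' theorem:
Write n=61 and k=45 in base 17:
n in base 17: [3, 10]
k in base 17: [2, 11]
C(61,45) mod 17 = ∏ C(n_i, k_i) mod 17
Digit binomials (mod 17): C(3,2) = 3; C(10,11) = 0 (k_i > n_i)
Product: 3 × 0 = 0 ≡ 0 (mod 17)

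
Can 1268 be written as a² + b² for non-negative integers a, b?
22² + 28² (a=22, b=28)

Factorization: 1268 = 2^2 × 317
By Fermat: n is sum of two squares iff every prime p ≡ 3 (mod 4) appears to even power.
All primes ≡ 3 (mod 4) appear to even power.
Search a = 0, 1, 2, … for 1268 - a² a perfect square: first hit at a = 22: 1268 - 484 = 784 = 28².
1268 = 22² + 28² = 484 + 784 ✓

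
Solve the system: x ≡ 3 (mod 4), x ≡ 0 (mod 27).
27

Using Chinese Remainder Theorem:
M = 4 × 27 = 108
M1 = 27, M2 = 4
y1 = 27^(-1) mod 4 = 3
y2 = 4^(-1) mod 27 = 7
x = (3×27×3 + 0×4×7) mod 108 = 27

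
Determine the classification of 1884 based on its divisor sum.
abundant

Proper divisors of 1884: sum = 1 + 2 + 3 + 4 + 6 + 12 + 157 + 314 + 471 + 628 + 942 = 2540
Since 2540 > 1884, 1884 is abundant.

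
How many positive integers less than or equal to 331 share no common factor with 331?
330

331 = 331
φ(n) = n × ∏(1 - 1/p) for each prime p dividing n
φ(331) = 331 × (1 - 1/331) = 330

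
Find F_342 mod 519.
338

Matrix identity: Q^n = [[F_(n+1), F_n], [F_n, F_(n-1)]] with Q = [[1,1],[1,0]].
n = 342 = 101010110₂. Square-and-multiply, entries mod 519:
Q^1 = [[1,1],[1,0]]
Q^2 = (Q^1)² = [[2,1],[1,1]]
Q^5 = (Q^2)²·Q = [[8,5],[5,3]]
Q^10 = (Q^5)² = [[89,55],[55,34]]
Q^21 = (Q^10)²·Q = [[65,47],[47,18]]
Q^42 = (Q^21)² = [[206,268],[268,457]]
Q^85 = (Q^42)²·Q = [[266,80],[80,186]]
Q^171 = (Q^85)²·Q = [[174,344],[344,349]]
Q^342 = (Q^171)² = [[178,338],[338,359]]
F_342 mod 519 = Q^342[0][1] = 338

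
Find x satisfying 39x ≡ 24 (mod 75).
x ≡ 16 (mod 25)

gcd(39, 75) = 3, which divides 24, so solutions exist.
Divide through by 3: 13x ≡ 8 (mod 25).
Find 13^(-1) mod 25 by the extended Euclidean algorithm:
25 = 1 × 13 + 12  ⟹  12 = (1)·25 + (-1)·13
13 = 1 × 12 + 1  ⟹  1 = (-1)·25 + (2)·13
So (2)·13 ≡ 1 (mod 25), i.e. 13^(-1) ≡ 2 (mod 25).
x ≡ 2 × 8 = 16 ≡ 16 (mod 25).
Check: 39 × 16 = 624 ≡ 24 (mod 75).
x ≡ 16 (mod 25), giving 3 solutions mod 75.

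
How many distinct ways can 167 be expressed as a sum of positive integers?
207890420102

p(n) counts ways to write n as a sum of positive integers (order ignored).
Euler's pentagonal recurrence: p(k) = p(k-1) + p(k-2) - p(k-5) - p(k-7) + p(k-12) + p(k-15) - ... (offsets j(3j∓1)/2, signs ++--, p(0)=1, p(<0)=0).
DP table for k = 0..166: p(0)=1, p(1)=1, p(2)=2, p(3)=3, p(4)=5, p(5)=7, p(6)=11, p(7)=15, p(8)=22, p(9)=30, p(10)=42, p(11)=56, p(12)=77, p(13)=101, p(14)=135, p(15)=176, p(16)=231, p(17)=297, p(18)=385, p(19)=490, p(20)=627, p(21)=792, p(22)=1002, p(23)=1255, p(24)=1575, p(25)=1958, p(26)=2436, p(27)=3010, p(28)=3718, p(29)=4565, p(30)=5604, p(31)=6842, p(32)=8349, p(33)=10143, p(34)=12310, p(35)=14883, p(36)=17977, p(37)=21637, p(38)=26015, p(39)=31185, p(40)=37338, p(41)=44583, p(42)=53174, p(43)=63261, p(44)=75175, p(45)=89134, p(46)=105558, p(47)=124754, p(48)=147273, p(49)=173525, p(50)=204226, p(51)=239943, p(52)=281589, p(53)=329931, p(54)=386155, p(55)=451276, p(56)=526823, p(57)=614154, p(58)=715220, p(59)=831820, p(60)=966467, p(61)=1121505, p(62)=1300156, p(63)=1505499, p(64)=1741630, p(65)=2012558, p(66)=2323520, p(67)=2679689, p(68)=3087735, p(69)=3554345, p(70)=4087968, p(71)=4697205, p(72)=5392783, p(73)=6185689, p(74)=7089500, p(75)=8118264, p(76)=9289091, p(77)=10619863, p(78)=12132164, p(79)=13848650, p(80)=15796476, p(81)=18004327, p(82)=20506255, p(83)=23338469, p(84)=26543660, p(85)=30167357, p(86)=34262962, p(87)=38887673, p(88)=44108109, p(89)=49995925, p(90)=56634173, p(91)=64112359, p(92)=72533807, p(93)=82010177, p(94)=92669720, p(95)=104651419, p(96)=118114304, p(97)=133230930, p(98)=150198136, p(99)=169229875, p(100)=190569292, p(101)=214481126, p(102)=241265379, p(103)=271248950, p(104)=304801365, p(105)=342325709, p(106)=384276336, p(107)=431149389, p(108)=483502844, p(109)=541946240, p(110)=607163746, p(111)=679903203, p(112)=761002156, p(113)=851376628, p(114)=952050665, p(115)=1064144451, p(116)=1188908248, p(117)=1327710076, p(118)=1482074143, p(119)=1653668665, p(120)=1844349560, p(121)=2056148051, p(122)=2291320912, p(123)=2552338241, p(124)=2841940500, p(125)=3163127352, p(126)=3519222692, p(127)=3913864295, p(128)=4351078600, p(129)=4835271870, p(130)=5371315400, p(131)=5964539504, p(132)=6620830889, p(133)=7346629512, p(134)=8149040695, p(135)=9035836076, p(136)=10015581680, p(137)=11097645016, p(138)=12292341831, p(139)=13610949895, p(140)=15065878135, p(141)=16670689208, p(142)=18440293320, p(143)=20390982757, p(144)=22540654445, p(145)=24908858009, p(146)=27517052599, p(147)=30388671978, p(148)=33549419497, p(149)=37027355200, p(150)=40853235313, p(151)=45060624582, p(152)=49686288421, p(153)=54770336324, p(154)=60356673280, p(155)=66493182097, p(156)=73232243759, p(157)=80630964769, p(158)=88751778802, p(159)=97662728555, p(160)=107438159466, p(161)=118159068427, p(162)=129913904637, p(163)=142798995930, p(164)=156919475295, p(165)=172389800255, p(166)=189334822579.
Final step: p(167) = p(166) + p(165) - p(162) - p(160) + p(155) + p(152) - p(145) - p(141) + p(132) + p(127) - p(116) - p(110) + p(97) + p(90) - p(75) - p(67) + p(50) + p(41) - p(22) - p(12)
= 189334822579 + 172389800255 - 129913904637 - 107438159466 + 66493182097 + 49686288421 - 24908858009 - 16670689208 + 6620830889 + 3913864295 - 1188908248 - 607163746 + 133230930 + 56634173 - 8118264 - 2679689 + 204226 + 44583 - 1002 - 77
= 207890420102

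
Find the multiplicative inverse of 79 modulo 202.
179

gcd(79, 202) = 1, so the inverse exists.
Extended Euclidean algorithm on (202, 79):
202 = 2 × 79 + 44  ⟹  44 = (1)·202 + (-2)·79
79 = 1 × 44 + 35  ⟹  35 = (-1)·202 + (3)·79
44 = 1 × 35 + 9  ⟹  9 = (2)·202 + (-5)·79
35 = 3 × 9 + 8  ⟹  8 = (-7)·202 + (18)·79
9 = 1 × 8 + 1  ⟹  1 = (9)·202 + (-23)·79
So (-23)·79 ≡ 1 (mod 202), i.e. 79^(-1) ≡ -23 ≡ 179 (mod 202).
Check: 79 × 179 = 14141 ≡ 1 (mod 202)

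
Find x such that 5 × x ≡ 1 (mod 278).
167

gcd(5, 278) = 1, so the inverse exists.
Extended Euclidean algorithm on (278, 5):
278 = 55 × 5 + 3  ⟹  3 = (1)·278 + (-55)·5
5 = 1 × 3 + 2  ⟹  2 = (-1)·278 + (56)·5
3 = 1 × 2 + 1  ⟹  1 = (2)·278 + (-111)·5
So (-111)·5 ≡ 1 (mod 278), i.e. 5^(-1) ≡ -111 ≡ 167 (mod 278).
Check: 5 × 167 = 835 ≡ 1 (mod 278)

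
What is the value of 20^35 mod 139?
24

Repeated squaring. Binary of 35 = 100011.
20^1 ≡ 20 (mod 139); 20^2 ≡ 122 (mod 139); 20^4 ≡ 11 (mod 139); 20^8 ≡ 121 (mod 139); 20^16 ≡ 46 (mod 139); 20^32 ≡ 31 (mod 139)
20^35 = 20^1 × 20^2 × 20^32 ≡ 24 (mod 139)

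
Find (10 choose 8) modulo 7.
3

Using Lucas' theorem:
Write n=10 and k=8 in base 7:
n in base 7: [1, 3]
k in base 7: [1, 1]
C(10,8) mod 7 = ∏ C(n_i, k_i) mod 7
Digit binomials (mod 7): C(1,1) = 1; C(3,1) = 3
Product: 1 × 3 = 3 ≡ 3 (mod 7)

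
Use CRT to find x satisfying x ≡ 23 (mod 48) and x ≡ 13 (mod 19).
887

Using Chinese Remainder Theorem:
M = 48 × 19 = 912
M1 = 19, M2 = 48
y1 = 19^(-1) mod 48 = 43
y2 = 48^(-1) mod 19 = 2
x = (23×19×43 + 13×48×2) mod 912 = 887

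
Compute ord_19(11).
3

19 is prime, so ord(11) divides φ(19) = 18.
Divisors of 18: 1, 2, 3, 6, 9, 18.
Repeated squaring: 11^1 ≡ 11, 11^2 ≡ 7, 11^4 ≡ 11, 11^8 ≡ 7, 11^16 ≡ 11 (mod 19).
Test 11^d mod 19 for each divisor d in increasing order:
11^1 ≡ 11
11^2 ≡ 7
11^3 = 11^2·11^1 ≡ 1  ← first divisor giving 1
The order is 3.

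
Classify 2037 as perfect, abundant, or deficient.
deficient

Proper divisors of 2037: sum = 1 + 3 + 7 + 21 + 97 + 291 + 679 = 1099
Since 1099 < 2037, 2037 is deficient.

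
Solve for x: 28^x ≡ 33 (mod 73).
13

Baby-step giant-step with step n = ⌈√73⌉ = 9.
Baby steps 28^j mod 73 (j:value) for j=0..8: 0:1, 1:28, 2:54, 3:52, 4:69, 5:34, 6:3, 7:11, 8:16.
Giant-step multiplier: 28^(-9) ≡ 28^(72-9) = 28^63 ≡ 22 (mod 73).
Giant steps γ_i = 33·22^i mod 73: γ_0=33, γ_1=69 (in table at j=4).
x = i·n + j = 1·9 + 4 = 13.
Check: 28^13 ≡ 33 (mod 73).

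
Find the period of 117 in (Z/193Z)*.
64

193 is prime, so ord(117) divides φ(193) = 192.
Divisors of 192: 1, 2, 3, 4, 6, 8, 12, 16, 24, 32, 48, 64, 96, 192.
Repeated squaring: 117^1 ≡ 117, 117^2 ≡ 179, 117^4 ≡ 3, 117^8 ≡ 9, 117^16 ≡ 81, 117^32 ≡ 192, 117^64 ≡ 1, 117^128 ≡ 1 (mod 193).
Test 117^d mod 193 for each divisor d in increasing order:
117^1 ≡ 117
117^2 ≡ 179
117^3 = 117^2·117^1 ≡ 99
117^4 ≡ 3
117^6 = 117^4·117^2 ≡ 151
117^8 ≡ 9
117^12 = 117^8·117^4 ≡ 27
117^16 ≡ 81
117^24 = 117^16·117^8 ≡ 150
117^32 ≡ 192
117^48 = 117^32·117^16 ≡ 112
117^64 ≡ 1  ← first divisor giving 1
The order is 64.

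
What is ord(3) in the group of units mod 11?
5

11 is prime, so ord(3) divides φ(11) = 10.
Divisors of 10: 1, 2, 5, 10.
Repeated squaring: 3^1 ≡ 3, 3^2 ≡ 9, 3^4 ≡ 4, 3^8 ≡ 5 (mod 11).
Test 3^d mod 11 for each divisor d in increasing order:
3^1 ≡ 3
3^2 ≡ 9
3^5 = 3^4·3^1 ≡ 1  ← first divisor giving 1
The order is 5.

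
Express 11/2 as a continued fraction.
[5; 2]

Euclidean algorithm steps:
11 = 5 × 2 + 1
2 = 2 × 1 + 0
Continued fraction: [5; 2]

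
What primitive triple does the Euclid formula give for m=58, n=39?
(1843, 4524, 4885)

Euclid's formula: a = m² - n², b = 2mn, c = m² + n²
m = 58, n = 39
a = 58² - 39² = 3364 - 1521 = 1843
b = 2 × 58 × 39 = 4524
c = 58² + 39² = 3364 + 1521 = 4885
Verification: 1843² + 4524² = 3396649 + 20466576 = 23863225 = 4885² ✓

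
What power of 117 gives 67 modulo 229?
131

Baby-step giant-step with step n = ⌈√229⌉ = 16.
Baby steps 117^j mod 229 (j:value) for j=0..15: 0:1, 1:117, 2:178, 3:216, 4:82, 5:205, 6:169, 7:79, 8:83, 9:93, 10:118, 11:66, 12:165, 13:69, 14:58, 15:145.
Giant-step multiplier: 117^(-16) ≡ 117^(228-16) = 117^212 ≡ 217 (mod 229).
Giant steps γ_i = 67·217^i mod 229: γ_0=67, γ_1=112, γ_2=30, γ_3=98, γ_4=198, γ_5=143, γ_6=116, γ_7=211, γ_8=216 (in table at j=3).
x = i·n + j = 8·16 + 3 = 131.
Check: 117^131 ≡ 67 (mod 229).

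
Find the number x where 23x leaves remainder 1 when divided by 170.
37

gcd(23, 170) = 1, so the inverse exists.
Extended Euclidean algorithm on (170, 23):
170 = 7 × 23 + 9  ⟹  9 = (1)·170 + (-7)·23
23 = 2 × 9 + 5  ⟹  5 = (-2)·170 + (15)·23
9 = 1 × 5 + 4  ⟹  4 = (3)·170 + (-22)·23
5 = 1 × 4 + 1  ⟹  1 = (-5)·170 + (37)·23
So (37)·23 ≡ 1 (mod 170), i.e. 23^(-1) ≡ 37 (mod 170).
Check: 23 × 37 = 851 ≡ 1 (mod 170)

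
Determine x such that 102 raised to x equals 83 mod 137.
121

Baby-step giant-step with step n = ⌈√137⌉ = 12.
Baby steps 102^j mod 137 (j:value) for j=0..11: 0:1, 1:102, 2:129, 3:6, 4:64, 5:89, 6:36, 7:110, 8:123, 9:79, 10:112, 11:53.
Giant-step multiplier: 102^(-12) ≡ 102^(136-12) = 102^124 ≡ 87 (mod 137).
Giant steps γ_i = 83·87^i mod 137: γ_0=83, γ_1=97, γ_2=82, γ_3=10, γ_4=48, γ_5=66, γ_6=125, γ_7=52, γ_8=3, γ_9=124, γ_10=102 (in table at j=1).
x = i·n + j = 10·12 + 1 = 121.
Check: 102^121 ≡ 83 (mod 137).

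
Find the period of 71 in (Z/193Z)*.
64

193 is prime, so ord(71) divides φ(193) = 192.
Divisors of 192: 1, 2, 3, 4, 6, 8, 12, 16, 24, 32, 48, 64, 96, 192.
Repeated squaring: 71^1 ≡ 71, 71^2 ≡ 23, 71^4 ≡ 143, 71^8 ≡ 184, 71^16 ≡ 81, 71^32 ≡ 192, 71^64 ≡ 1, 71^128 ≡ 1 (mod 193).
Test 71^d mod 193 for each divisor d in increasing order:
71^1 ≡ 71
71^2 ≡ 23
71^3 = 71^2·71^1 ≡ 89
71^4 ≡ 143
71^6 = 71^4·71^2 ≡ 8
71^8 ≡ 184
71^12 = 71^8·71^4 ≡ 64
71^16 ≡ 81
71^24 = 71^16·71^8 ≡ 43
71^32 ≡ 192
71^48 = 71^32·71^16 ≡ 112
71^64 ≡ 1  ← first divisor giving 1
The order is 64.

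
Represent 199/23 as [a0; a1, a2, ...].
[8; 1, 1, 1, 7]

Euclidean algorithm steps:
199 = 8 × 23 + 15
23 = 1 × 15 + 8
15 = 1 × 8 + 7
8 = 1 × 7 + 1
7 = 7 × 1 + 0
Continued fraction: [8; 1, 1, 1, 7]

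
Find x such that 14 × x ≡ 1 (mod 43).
40

gcd(14, 43) = 1, so the inverse exists.
Extended Euclidean algorithm on (43, 14):
43 = 3 × 14 + 1  ⟹  1 = (1)·43 + (-3)·14
So (-3)·14 ≡ 1 (mod 43), i.e. 14^(-1) ≡ -3 ≡ 40 (mod 43).
Check: 14 × 40 = 560 ≡ 1 (mod 43)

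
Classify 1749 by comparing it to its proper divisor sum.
deficient

Proper divisors of 1749: sum = 1 + 3 + 11 + 33 + 53 + 159 + 583 = 843
Since 843 < 1749, 1749 is deficient.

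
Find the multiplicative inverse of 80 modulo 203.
33

gcd(80, 203) = 1, so the inverse exists.
Extended Euclidean algorithm on (203, 80):
203 = 2 × 80 + 43  ⟹  43 = (1)·203 + (-2)·80
80 = 1 × 43 + 37  ⟹  37 = (-1)·203 + (3)·80
43 = 1 × 37 + 6  ⟹  6 = (2)·203 + (-5)·80
37 = 6 × 6 + 1  ⟹  1 = (-13)·203 + (33)·80
So (33)·80 ≡ 1 (mod 203), i.e. 80^(-1) ≡ 33 (mod 203).
Check: 80 × 33 = 2640 ≡ 1 (mod 203)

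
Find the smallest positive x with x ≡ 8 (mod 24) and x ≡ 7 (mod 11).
128

Using Chinese Remainder Theorem:
M = 24 × 11 = 264
M1 = 11, M2 = 24
y1 = 11^(-1) mod 24 = 11
y2 = 24^(-1) mod 11 = 6
x = (8×11×11 + 7×24×6) mod 264 = 128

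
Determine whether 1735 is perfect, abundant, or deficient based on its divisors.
deficient

Proper divisors of 1735: sum = 1 + 5 + 347 = 353
Since 353 < 1735, 1735 is deficient.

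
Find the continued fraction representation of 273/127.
[2; 6, 1, 2, 6]

Euclidean algorithm steps:
273 = 2 × 127 + 19
127 = 6 × 19 + 13
19 = 1 × 13 + 6
13 = 2 × 6 + 1
6 = 6 × 1 + 0
Continued fraction: [2; 6, 1, 2, 6]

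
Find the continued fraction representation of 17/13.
[1; 3, 4]

Euclidean algorithm steps:
17 = 1 × 13 + 4
13 = 3 × 4 + 1
4 = 4 × 1 + 0
Continued fraction: [1; 3, 4]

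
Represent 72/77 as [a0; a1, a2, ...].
[0; 1, 14, 2, 2]

Euclidean algorithm steps:
72 = 0 × 77 + 72
77 = 1 × 72 + 5
72 = 14 × 5 + 2
5 = 2 × 2 + 1
2 = 2 × 1 + 0
Continued fraction: [0; 1, 14, 2, 2]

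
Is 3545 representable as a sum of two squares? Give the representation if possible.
8² + 59² (a=8, b=59)

Factorization: 3545 = 5 × 709
By Fermat: n is sum of two squares iff every prime p ≡ 3 (mod 4) appears to even power.
All primes ≡ 3 (mod 4) appear to even power.
Search a = 0, 1, 2, … for 3545 - a² a perfect square: first hit at a = 8: 3545 - 64 = 3481 = 59².
3545 = 8² + 59² = 64 + 3481 ✓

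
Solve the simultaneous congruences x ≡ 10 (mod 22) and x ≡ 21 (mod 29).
340

Using Chinese Remainder Theorem:
M = 22 × 29 = 638
M1 = 29, M2 = 22
y1 = 29^(-1) mod 22 = 19
y2 = 22^(-1) mod 29 = 4
x = (10×29×19 + 21×22×4) mod 638 = 340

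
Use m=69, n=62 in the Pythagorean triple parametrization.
(917, 8556, 8605)

Euclid's formula: a = m² - n², b = 2mn, c = m² + n²
m = 69, n = 62
a = 69² - 62² = 4761 - 3844 = 917
b = 2 × 69 × 62 = 8556
c = 69² + 62² = 4761 + 3844 = 8605
Verification: 917² + 8556² = 840889 + 73205136 = 74046025 = 8605² ✓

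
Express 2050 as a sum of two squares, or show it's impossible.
5² + 45² (a=5, b=45)

Factorization: 2050 = 2 × 5^2 × 41
By Fermat: n is sum of two squares iff every prime p ≡ 3 (mod 4) appears to even power.
All primes ≡ 3 (mod 4) appear to even power.
Search a = 0, 1, 2, … for 2050 - a² a perfect square: first hit at a = 5: 2050 - 25 = 2025 = 45².
2050 = 5² + 45² = 25 + 2025 ✓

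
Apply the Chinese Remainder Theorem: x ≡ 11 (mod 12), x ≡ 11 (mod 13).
11

Using Chinese Remainder Theorem:
M = 12 × 13 = 156
M1 = 13, M2 = 12
y1 = 13^(-1) mod 12 = 1
y2 = 12^(-1) mod 13 = 12
x = (11×13×1 + 11×12×12) mod 156 = 11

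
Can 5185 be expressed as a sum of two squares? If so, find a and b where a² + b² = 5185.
1² + 72² (a=1, b=72)

Factorization: 5185 = 5 × 17 × 61
By Fermat: n is sum of two squares iff every prime p ≡ 3 (mod 4) appears to even power.
All primes ≡ 3 (mod 4) appear to even power.
Search a = 0, 1, 2, … for 5185 - a² a perfect square: first hit at a = 1: 5185 - 1 = 5184 = 72².
5185 = 1² + 72² = 1 + 5184 ✓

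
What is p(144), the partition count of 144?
22540654445

p(n) counts ways to write n as a sum of positive integers (order ignored).
Euler's pentagonal recurrence: p(k) = p(k-1) + p(k-2) - p(k-5) - p(k-7) + p(k-12) + p(k-15) - ... (offsets j(3j∓1)/2, signs ++--, p(0)=1, p(<0)=0).
DP table for k = 0..143: p(0)=1, p(1)=1, p(2)=2, p(3)=3, p(4)=5, p(5)=7, p(6)=11, p(7)=15, p(8)=22, p(9)=30, p(10)=42, p(11)=56, p(12)=77, p(13)=101, p(14)=135, p(15)=176, p(16)=231, p(17)=297, p(18)=385, p(19)=490, p(20)=627, p(21)=792, p(22)=1002, p(23)=1255, p(24)=1575, p(25)=1958, p(26)=2436, p(27)=3010, p(28)=3718, p(29)=4565, p(30)=5604, p(31)=6842, p(32)=8349, p(33)=10143, p(34)=12310, p(35)=14883, p(36)=17977, p(37)=21637, p(38)=26015, p(39)=31185, p(40)=37338, p(41)=44583, p(42)=53174, p(43)=63261, p(44)=75175, p(45)=89134, p(46)=105558, p(47)=124754, p(48)=147273, p(49)=173525, p(50)=204226, p(51)=239943, p(52)=281589, p(53)=329931, p(54)=386155, p(55)=451276, p(56)=526823, p(57)=614154, p(58)=715220, p(59)=831820, p(60)=966467, p(61)=1121505, p(62)=1300156, p(63)=1505499, p(64)=1741630, p(65)=2012558, p(66)=2323520, p(67)=2679689, p(68)=3087735, p(69)=3554345, p(70)=4087968, p(71)=4697205, p(72)=5392783, p(73)=6185689, p(74)=7089500, p(75)=8118264, p(76)=9289091, p(77)=10619863, p(78)=12132164, p(79)=13848650, p(80)=15796476, p(81)=18004327, p(82)=20506255, p(83)=23338469, p(84)=26543660, p(85)=30167357, p(86)=34262962, p(87)=38887673, p(88)=44108109, p(89)=49995925, p(90)=56634173, p(91)=64112359, p(92)=72533807, p(93)=82010177, p(94)=92669720, p(95)=104651419, p(96)=118114304, p(97)=133230930, p(98)=150198136, p(99)=169229875, p(100)=190569292, p(101)=214481126, p(102)=241265379, p(103)=271248950, p(104)=304801365, p(105)=342325709, p(106)=384276336, p(107)=431149389, p(108)=483502844, p(109)=541946240, p(110)=607163746, p(111)=679903203, p(112)=761002156, p(113)=851376628, p(114)=952050665, p(115)=1064144451, p(116)=1188908248, p(117)=1327710076, p(118)=1482074143, p(119)=1653668665, p(120)=1844349560, p(121)=2056148051, p(122)=2291320912, p(123)=2552338241, p(124)=2841940500, p(125)=3163127352, p(126)=3519222692, p(127)=3913864295, p(128)=4351078600, p(129)=4835271870, p(130)=5371315400, p(131)=5964539504, p(132)=6620830889, p(133)=7346629512, p(134)=8149040695, p(135)=9035836076, p(136)=10015581680, p(137)=11097645016, p(138)=12292341831, p(139)=13610949895, p(140)=15065878135, p(141)=16670689208, p(142)=18440293320, p(143)=20390982757.
Final step: p(144) = p(143) + p(142) - p(139) - p(137) + p(132) + p(129) - p(122) - p(118) + p(109) + p(104) - p(93) - p(87) + p(74) + p(67) - p(52) - p(44) + p(27) + p(18)
= 20390982757 + 18440293320 - 13610949895 - 11097645016 + 6620830889 + 4835271870 - 2291320912 - 1482074143 + 541946240 + 304801365 - 82010177 - 38887673 + 7089500 + 2679689 - 281589 - 75175 + 3010 + 385
= 22540654445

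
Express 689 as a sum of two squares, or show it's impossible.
8² + 25² (a=8, b=25)

Factorization: 689 = 13 × 53
By Fermat: n is sum of two squares iff every prime p ≡ 3 (mod 4) appears to even power.
All primes ≡ 3 (mod 4) appear to even power.
Search a = 0, 1, 2, … for 689 - a² a perfect square: first hit at a = 8: 689 - 64 = 625 = 25².
689 = 8² + 25² = 64 + 625 ✓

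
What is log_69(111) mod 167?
141

Baby-step giant-step with step n = ⌈√167⌉ = 13.
Baby steps 69^j mod 167 (j:value) for j=0..12: 0:1, 1:69, 2:85, 3:20, 4:44, 5:30, 6:66, 7:45, 8:99, 9:151, 10:65, 11:143, 12:14.
Giant-step multiplier: 69^(-13) ≡ 69^(166-13) = 69^153 ≡ 51 (mod 167).
Giant steps γ_i = 111·51^i mod 167: γ_0=111, γ_1=150, γ_2=135, γ_3=38, γ_4=101, γ_5=141, γ_6=10, γ_7=9, γ_8=125, γ_9=29, γ_10=143 (in table at j=11).
x = i·n + j = 10·13 + 11 = 141.
Check: 69^141 ≡ 111 (mod 167).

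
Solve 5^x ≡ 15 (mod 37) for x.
35

Baby-step giant-step with step n = ⌈√37⌉ = 7.
Baby steps 5^j mod 37 (j:value) for j=0..6: 0:1, 1:5, 2:25, 3:14, 4:33, 5:17, 6:11.
Giant-step multiplier: 5^(-7) ≡ 5^(36-7) = 5^29 ≡ 35 (mod 37).
Giant steps γ_i = 15·35^i mod 37: γ_0=15, γ_1=7, γ_2=23, γ_3=28, γ_4=18, γ_5=1 (in table at j=0).
x = i·n + j = 5·7 + 0 = 35.
Check: 5^35 ≡ 15 (mod 37).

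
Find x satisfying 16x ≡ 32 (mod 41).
x ≡ 2 (mod 41)

gcd(16, 41) = 1, which divides 32, so solutions exist.
Find 16^(-1) mod 41 by the extended Euclidean algorithm:
41 = 2 × 16 + 9  ⟹  9 = (1)·41 + (-2)·16
16 = 1 × 9 + 7  ⟹  7 = (-1)·41 + (3)·16
9 = 1 × 7 + 2  ⟹  2 = (2)·41 + (-5)·16
7 = 3 × 2 + 1  ⟹  1 = (-7)·41 + (18)·16
So (18)·16 ≡ 1 (mod 41), i.e. 16^(-1) ≡ 18 (mod 41).
x ≡ 18 × 32 = 576 ≡ 2 (mod 41).
Check: 16 × 2 = 32 ≡ 32 (mod 41).
Unique solution: x ≡ 2 (mod 41)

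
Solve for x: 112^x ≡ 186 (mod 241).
83

Baby-step giant-step with step n = ⌈√241⌉ = 16.
Baby steps 112^j mod 241 (j:value) for j=0..15: 0:1, 1:112, 2:12, 3:139, 4:144, 5:222, 6:41, 7:13, 8:10, 9:156, 10:120, 11:185, 12:235, 13:51, 14:169, 15:130.
Giant-step multiplier: 112^(-16) ≡ 112^(240-16) = 112^224 ≡ 94 (mod 241).
Giant steps γ_i = 186·94^i mod 241: γ_0=186, γ_1=132, γ_2=117, γ_3=153, γ_4=163, γ_5=139 (in table at j=3).
x = i·n + j = 5·16 + 3 = 83.
Check: 112^83 ≡ 186 (mod 241).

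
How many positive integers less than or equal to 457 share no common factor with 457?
456

457 = 457
φ(n) = n × ∏(1 - 1/p) for each prime p dividing n
φ(457) = 457 × (1 - 1/457) = 456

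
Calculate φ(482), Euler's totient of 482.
240

482 = 2 × 241
φ(n) = n × ∏(1 - 1/p) for each prime p dividing n
φ(482) = 482 × (1 - 1/2) × (1 - 1/241) = 240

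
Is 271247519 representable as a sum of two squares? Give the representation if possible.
Not possible

Factorization: 271247519 = 101 × 139^3
By Fermat: n is sum of two squares iff every prime p ≡ 3 (mod 4) appears to even power.
Prime(s) ≡ 3 (mod 4) with odd exponent: [(139, 3)]
Therefore 271247519 cannot be expressed as a² + b².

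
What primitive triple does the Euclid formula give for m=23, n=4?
(513, 184, 545)

Euclid's formula: a = m² - n², b = 2mn, c = m² + n²
m = 23, n = 4
a = 23² - 4² = 529 - 16 = 513
b = 2 × 23 × 4 = 184
c = 23² + 4² = 529 + 16 = 545
Verification: 513² + 184² = 263169 + 33856 = 297025 = 545² ✓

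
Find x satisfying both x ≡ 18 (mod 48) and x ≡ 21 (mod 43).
1698

Using Chinese Remainder Theorem:
M = 48 × 43 = 2064
M1 = 43, M2 = 48
y1 = 43^(-1) mod 48 = 19
y2 = 48^(-1) mod 43 = 26
x = (18×43×19 + 21×48×26) mod 2064 = 1698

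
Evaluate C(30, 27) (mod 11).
1

Using Lucas' theorem:
Write n=30 and k=27 in base 11:
n in base 11: [2, 8]
k in base 11: [2, 5]
C(30,27) mod 11 = ∏ C(n_i, k_i) mod 11
Digit binomials (mod 11): C(2,2) = 1; C(8,5) = 56 ≡ 1
Product: 1 × 1 = 1 ≡ 1 (mod 11)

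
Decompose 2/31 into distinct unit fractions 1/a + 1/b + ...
1/16 + 1/496

Greedy algorithm:
2/31: ceiling(31/2) = 16, use 1/16
1/496: ceiling(496/1) = 496, use 1/496
Result: 2/31 = 1/16 + 1/496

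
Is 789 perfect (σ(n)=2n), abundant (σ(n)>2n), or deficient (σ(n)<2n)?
deficient

Proper divisors of 789: sum = 1 + 3 + 263 = 267
Since 267 < 789, 789 is deficient.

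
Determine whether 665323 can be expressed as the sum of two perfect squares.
Not possible

Factorization: 665323 = 19^3 × 97
By Fermat: n is sum of two squares iff every prime p ≡ 3 (mod 4) appears to even power.
Prime(s) ≡ 3 (mod 4) with odd exponent: [(19, 3)]
Therefore 665323 cannot be expressed as a² + b².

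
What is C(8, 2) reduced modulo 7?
0

Using Lucas' theorem:
Write n=8 and k=2 in base 7:
n in base 7: [1, 1]
k in base 7: [0, 2]
C(8,2) mod 7 = ∏ C(n_i, k_i) mod 7
Digit binomials (mod 7): C(1,0) = 1; C(1,2) = 0 (k_i > n_i)
Product: 1 × 0 = 0 ≡ 0 (mod 7)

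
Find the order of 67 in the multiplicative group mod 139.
69

139 is prime, so ord(67) divides φ(139) = 138.
Divisors of 138: 1, 2, 3, 6, 23, 46, 69, 138.
Repeated squaring: 67^1 ≡ 67, 67^2 ≡ 41, 67^4 ≡ 13, 67^8 ≡ 30, 67^16 ≡ 66, 67^32 ≡ 47, 67^64 ≡ 124, 67^128 ≡ 86 (mod 139).
Test 67^d mod 139 for each divisor d in increasing order:
67^1 ≡ 67
67^2 ≡ 41
67^3 = 67^2·67^1 ≡ 106
67^6 = 67^4·67^2 ≡ 116
67^23 = 67^16·67^4·67^2·67^1 ≡ 42
67^46 = 67^32·67^8·67^4·67^2 ≡ 96
67^69 = 67^64·67^4·67^1 ≡ 1  ← first divisor giving 1
The order is 69.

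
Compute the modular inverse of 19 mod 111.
76

gcd(19, 111) = 1, so the inverse exists.
Extended Euclidean algorithm on (111, 19):
111 = 5 × 19 + 16  ⟹  16 = (1)·111 + (-5)·19
19 = 1 × 16 + 3  ⟹  3 = (-1)·111 + (6)·19
16 = 5 × 3 + 1  ⟹  1 = (6)·111 + (-35)·19
So (-35)·19 ≡ 1 (mod 111), i.e. 19^(-1) ≡ -35 ≡ 76 (mod 111).
Check: 19 × 76 = 1444 ≡ 1 (mod 111)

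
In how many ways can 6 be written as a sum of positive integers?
11

p(n) counts ways to write n as a sum of positive integers (order ignored).
Examples: 6; 5 + 1; 4 + 2; 4 + 1 + 1; 3 + 3; ... (11 total)
p(6) = 11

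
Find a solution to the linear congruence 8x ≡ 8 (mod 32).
x ≡ 1 (mod 4)

gcd(8, 32) = 8, which divides 8, so solutions exist.
Divide through by 8: x ≡ 1 (mod 4).
The coefficient of x is now 1, so x ≡ 1 (mod 4).
Check: 8 × 1 = 8 ≡ 8 (mod 32).
x ≡ 1 (mod 4), giving 8 solutions mod 32.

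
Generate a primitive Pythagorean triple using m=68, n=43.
(2775, 5848, 6473)

Euclid's formula: a = m² - n², b = 2mn, c = m² + n²
m = 68, n = 43
a = 68² - 43² = 4624 - 1849 = 2775
b = 2 × 68 × 43 = 5848
c = 68² + 43² = 4624 + 1849 = 6473
Verification: 2775² + 5848² = 7700625 + 34199104 = 41899729 = 6473² ✓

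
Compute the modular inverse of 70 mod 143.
47

gcd(70, 143) = 1, so the inverse exists.
Extended Euclidean algorithm on (143, 70):
143 = 2 × 70 + 3  ⟹  3 = (1)·143 + (-2)·70
70 = 23 × 3 + 1  ⟹  1 = (-23)·143 + (47)·70
So (47)·70 ≡ 1 (mod 143), i.e. 70^(-1) ≡ 47 (mod 143).
Check: 70 × 47 = 3290 ≡ 1 (mod 143)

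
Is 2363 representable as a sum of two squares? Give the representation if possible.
Not possible

Factorization: 2363 = 17 × 139
By Fermat: n is sum of two squares iff every prime p ≡ 3 (mod 4) appears to even power.
Prime(s) ≡ 3 (mod 4) with odd exponent: [(139, 1)]
Therefore 2363 cannot be expressed as a² + b².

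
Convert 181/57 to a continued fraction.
[3; 5, 1, 2, 3]

Euclidean algorithm steps:
181 = 3 × 57 + 10
57 = 5 × 10 + 7
10 = 1 × 7 + 3
7 = 2 × 3 + 1
3 = 3 × 1 + 0
Continued fraction: [3; 5, 1, 2, 3]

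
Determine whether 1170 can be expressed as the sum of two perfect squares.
9² + 33² (a=9, b=33)

Factorization: 1170 = 2 × 3^2 × 5 × 13
By Fermat: n is sum of two squares iff every prime p ≡ 3 (mod 4) appears to even power.
All primes ≡ 3 (mod 4) appear to even power.
Search a = 0, 1, 2, … for 1170 - a² a perfect square: first hit at a = 9: 1170 - 81 = 1089 = 33².
1170 = 9² + 33² = 81 + 1089 ✓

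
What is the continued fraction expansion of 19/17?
[1; 8, 2]

Euclidean algorithm steps:
19 = 1 × 17 + 2
17 = 8 × 2 + 1
2 = 2 × 1 + 0
Continued fraction: [1; 8, 2]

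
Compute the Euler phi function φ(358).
178

358 = 2 × 179
φ(n) = n × ∏(1 - 1/p) for each prime p dividing n
φ(358) = 358 × (1 - 1/2) × (1 - 1/179) = 178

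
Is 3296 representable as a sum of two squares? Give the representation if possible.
Not possible

Factorization: 3296 = 2^5 × 103
By Fermat: n is sum of two squares iff every prime p ≡ 3 (mod 4) appears to even power.
Prime(s) ≡ 3 (mod 4) with odd exponent: [(103, 1)]
Therefore 3296 cannot be expressed as a² + b².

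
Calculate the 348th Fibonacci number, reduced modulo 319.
318

Matrix identity: Q^n = [[F_(n+1), F_n], [F_n, F_(n-1)]] with Q = [[1,1],[1,0]].
n = 348 = 101011100₂. Square-and-multiply, entries mod 319:
Q^1 = [[1,1],[1,0]]
Q^2 = (Q^1)² = [[2,1],[1,1]]
Q^5 = (Q^2)²·Q = [[8,5],[5,3]]
Q^10 = (Q^5)² = [[89,55],[55,34]]
Q^21 = (Q^10)²·Q = [[166,100],[100,66]]
Q^43 = (Q^21)²·Q = [[146,233],[233,232]]
Q^87 = (Q^43)²·Q = [[32,2],[2,30]]
Q^174 = (Q^87)² = [[71,124],[124,266]]
Q^348 = (Q^174)² = [[1,318],[318,2]]
F_348 mod 319 = Q^348[0][1] = 318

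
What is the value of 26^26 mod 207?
127

Repeated squaring. Binary of 26 = 11010.
26^1 ≡ 26 (mod 207); 26^2 ≡ 55 (mod 207); 26^4 ≡ 127 (mod 207); 26^8 ≡ 190 (mod 207); 26^16 ≡ 82 (mod 207)
26^26 = 26^2 × 26^8 × 26^16 ≡ 127 (mod 207)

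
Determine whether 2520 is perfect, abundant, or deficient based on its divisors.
abundant

Proper divisors of 2520: sum = 1 + 2 + 3 + 4 + 5 + 6 + 7 + 8 + ... + 504 + 630 + 840 + 1260 (47 divisors) = 6840
Since 6840 > 2520, 2520 is abundant.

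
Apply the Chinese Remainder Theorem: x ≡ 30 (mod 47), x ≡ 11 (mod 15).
641

Using Chinese Remainder Theorem:
M = 47 × 15 = 705
M1 = 15, M2 = 47
y1 = 15^(-1) mod 47 = 22
y2 = 47^(-1) mod 15 = 8
x = (30×15×22 + 11×47×8) mod 705 = 641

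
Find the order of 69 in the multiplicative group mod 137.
68

137 is prime, so ord(69) divides φ(137) = 136.
Divisors of 136: 1, 2, 4, 8, 17, 34, 68, 136.
Repeated squaring: 69^1 ≡ 69, 69^2 ≡ 103, 69^4 ≡ 60, 69^8 ≡ 38, 69^16 ≡ 74, 69^32 ≡ 133, 69^64 ≡ 16, 69^128 ≡ 119 (mod 137).
Test 69^d mod 137 for each divisor d in increasing order:
69^1 ≡ 69
69^2 ≡ 103
69^4 ≡ 60
69^8 ≡ 38
69^17 = 69^16·69^1 ≡ 37
69^34 = 69^32·69^2 ≡ 136
69^68 = 69^64·69^4 ≡ 1  ← first divisor giving 1
The order is 68.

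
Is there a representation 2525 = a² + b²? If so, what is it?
5² + 50² (a=5, b=50)

Factorization: 2525 = 5^2 × 101
By Fermat: n is sum of two squares iff every prime p ≡ 3 (mod 4) appears to even power.
All primes ≡ 3 (mod 4) appear to even power.
Search a = 0, 1, 2, … for 2525 - a² a perfect square: first hit at a = 5: 2525 - 25 = 2500 = 50².
2525 = 5² + 50² = 25 + 2500 ✓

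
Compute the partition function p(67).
2679689

p(n) counts ways to write n as a sum of positive integers (order ignored).
Euler's pentagonal recurrence: p(k) = p(k-1) + p(k-2) - p(k-5) - p(k-7) + p(k-12) + p(k-15) - ... (offsets j(3j∓1)/2, signs ++--, p(0)=1, p(<0)=0).
DP table for k = 0..66: p(0)=1, p(1)=1, p(2)=2, p(3)=3, p(4)=5, p(5)=7, p(6)=11, p(7)=15, p(8)=22, p(9)=30, p(10)=42, p(11)=56, p(12)=77, p(13)=101, p(14)=135, p(15)=176, p(16)=231, p(17)=297, p(18)=385, p(19)=490, p(20)=627, p(21)=792, p(22)=1002, p(23)=1255, p(24)=1575, p(25)=1958, p(26)=2436, p(27)=3010, p(28)=3718, p(29)=4565, p(30)=5604, p(31)=6842, p(32)=8349, p(33)=10143, p(34)=12310, p(35)=14883, p(36)=17977, p(37)=21637, p(38)=26015, p(39)=31185, p(40)=37338, p(41)=44583, p(42)=53174, p(43)=63261, p(44)=75175, p(45)=89134, p(46)=105558, p(47)=124754, p(48)=147273, p(49)=173525, p(50)=204226, p(51)=239943, p(52)=281589, p(53)=329931, p(54)=386155, p(55)=451276, p(56)=526823, p(57)=614154, p(58)=715220, p(59)=831820, p(60)=966467, p(61)=1121505, p(62)=1300156, p(63)=1505499, p(64)=1741630, p(65)=2012558, p(66)=2323520.
Final step: p(67) = p(66) + p(65) - p(62) - p(60) + p(55) + p(52) - p(45) - p(41) + p(32) + p(27) - p(16) - p(10)
= 2323520 + 2012558 - 1300156 - 966467 + 451276 + 281589 - 89134 - 44583 + 8349 + 3010 - 231 - 42
= 2679689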